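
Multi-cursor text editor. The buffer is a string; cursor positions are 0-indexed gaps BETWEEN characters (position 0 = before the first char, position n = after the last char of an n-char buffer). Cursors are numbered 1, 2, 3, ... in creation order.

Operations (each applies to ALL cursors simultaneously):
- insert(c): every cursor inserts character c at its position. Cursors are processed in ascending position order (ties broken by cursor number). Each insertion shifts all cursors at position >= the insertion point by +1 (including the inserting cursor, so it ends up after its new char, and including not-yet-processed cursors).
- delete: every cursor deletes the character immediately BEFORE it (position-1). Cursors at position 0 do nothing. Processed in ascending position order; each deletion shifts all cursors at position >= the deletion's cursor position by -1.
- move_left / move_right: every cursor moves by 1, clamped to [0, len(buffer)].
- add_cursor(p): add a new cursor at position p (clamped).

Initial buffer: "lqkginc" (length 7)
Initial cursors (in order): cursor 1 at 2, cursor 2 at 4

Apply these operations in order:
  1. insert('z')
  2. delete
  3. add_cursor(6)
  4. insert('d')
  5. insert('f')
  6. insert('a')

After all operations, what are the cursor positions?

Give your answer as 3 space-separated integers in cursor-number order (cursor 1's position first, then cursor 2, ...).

After op 1 (insert('z')): buffer="lqzkgzinc" (len 9), cursors c1@3 c2@6, authorship ..1..2...
After op 2 (delete): buffer="lqkginc" (len 7), cursors c1@2 c2@4, authorship .......
After op 3 (add_cursor(6)): buffer="lqkginc" (len 7), cursors c1@2 c2@4 c3@6, authorship .......
After op 4 (insert('d')): buffer="lqdkgdindc" (len 10), cursors c1@3 c2@6 c3@9, authorship ..1..2..3.
After op 5 (insert('f')): buffer="lqdfkgdfindfc" (len 13), cursors c1@4 c2@8 c3@12, authorship ..11..22..33.
After op 6 (insert('a')): buffer="lqdfakgdfaindfac" (len 16), cursors c1@5 c2@10 c3@15, authorship ..111..222..333.

Answer: 5 10 15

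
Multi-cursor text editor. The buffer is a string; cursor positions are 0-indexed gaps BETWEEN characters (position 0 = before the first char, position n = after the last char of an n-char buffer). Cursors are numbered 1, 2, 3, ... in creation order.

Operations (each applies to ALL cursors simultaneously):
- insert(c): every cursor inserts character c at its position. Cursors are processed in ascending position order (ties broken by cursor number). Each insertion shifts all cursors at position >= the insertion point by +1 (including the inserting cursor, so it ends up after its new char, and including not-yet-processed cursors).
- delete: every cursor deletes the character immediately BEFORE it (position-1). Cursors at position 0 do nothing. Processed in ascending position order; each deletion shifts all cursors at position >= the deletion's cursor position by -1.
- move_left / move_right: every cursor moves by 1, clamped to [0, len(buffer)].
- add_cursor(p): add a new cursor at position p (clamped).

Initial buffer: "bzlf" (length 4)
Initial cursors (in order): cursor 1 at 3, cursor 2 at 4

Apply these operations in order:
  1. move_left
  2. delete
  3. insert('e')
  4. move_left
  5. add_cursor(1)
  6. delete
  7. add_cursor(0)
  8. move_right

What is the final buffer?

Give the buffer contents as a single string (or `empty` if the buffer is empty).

After op 1 (move_left): buffer="bzlf" (len 4), cursors c1@2 c2@3, authorship ....
After op 2 (delete): buffer="bf" (len 2), cursors c1@1 c2@1, authorship ..
After op 3 (insert('e')): buffer="beef" (len 4), cursors c1@3 c2@3, authorship .12.
After op 4 (move_left): buffer="beef" (len 4), cursors c1@2 c2@2, authorship .12.
After op 5 (add_cursor(1)): buffer="beef" (len 4), cursors c3@1 c1@2 c2@2, authorship .12.
After op 6 (delete): buffer="ef" (len 2), cursors c1@0 c2@0 c3@0, authorship 2.
After op 7 (add_cursor(0)): buffer="ef" (len 2), cursors c1@0 c2@0 c3@0 c4@0, authorship 2.
After op 8 (move_right): buffer="ef" (len 2), cursors c1@1 c2@1 c3@1 c4@1, authorship 2.

Answer: ef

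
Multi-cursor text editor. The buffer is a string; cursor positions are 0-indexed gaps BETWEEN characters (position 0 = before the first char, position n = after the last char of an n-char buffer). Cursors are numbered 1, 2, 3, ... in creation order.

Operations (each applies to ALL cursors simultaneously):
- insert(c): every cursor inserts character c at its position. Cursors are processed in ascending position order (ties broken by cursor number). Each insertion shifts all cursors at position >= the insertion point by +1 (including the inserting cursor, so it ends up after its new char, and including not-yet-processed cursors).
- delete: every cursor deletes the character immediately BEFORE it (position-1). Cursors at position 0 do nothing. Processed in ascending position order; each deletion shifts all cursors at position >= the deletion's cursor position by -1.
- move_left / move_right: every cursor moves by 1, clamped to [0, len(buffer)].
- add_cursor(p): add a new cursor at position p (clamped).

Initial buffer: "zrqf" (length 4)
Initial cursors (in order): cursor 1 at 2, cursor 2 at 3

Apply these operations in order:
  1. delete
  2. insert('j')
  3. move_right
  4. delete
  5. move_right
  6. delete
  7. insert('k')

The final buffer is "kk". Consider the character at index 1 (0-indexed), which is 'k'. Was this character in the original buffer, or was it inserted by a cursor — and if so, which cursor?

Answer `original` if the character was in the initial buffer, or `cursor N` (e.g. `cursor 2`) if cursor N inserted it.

Answer: cursor 2

Derivation:
After op 1 (delete): buffer="zf" (len 2), cursors c1@1 c2@1, authorship ..
After op 2 (insert('j')): buffer="zjjf" (len 4), cursors c1@3 c2@3, authorship .12.
After op 3 (move_right): buffer="zjjf" (len 4), cursors c1@4 c2@4, authorship .12.
After op 4 (delete): buffer="zj" (len 2), cursors c1@2 c2@2, authorship .1
After op 5 (move_right): buffer="zj" (len 2), cursors c1@2 c2@2, authorship .1
After op 6 (delete): buffer="" (len 0), cursors c1@0 c2@0, authorship 
After op 7 (insert('k')): buffer="kk" (len 2), cursors c1@2 c2@2, authorship 12
Authorship (.=original, N=cursor N): 1 2
Index 1: author = 2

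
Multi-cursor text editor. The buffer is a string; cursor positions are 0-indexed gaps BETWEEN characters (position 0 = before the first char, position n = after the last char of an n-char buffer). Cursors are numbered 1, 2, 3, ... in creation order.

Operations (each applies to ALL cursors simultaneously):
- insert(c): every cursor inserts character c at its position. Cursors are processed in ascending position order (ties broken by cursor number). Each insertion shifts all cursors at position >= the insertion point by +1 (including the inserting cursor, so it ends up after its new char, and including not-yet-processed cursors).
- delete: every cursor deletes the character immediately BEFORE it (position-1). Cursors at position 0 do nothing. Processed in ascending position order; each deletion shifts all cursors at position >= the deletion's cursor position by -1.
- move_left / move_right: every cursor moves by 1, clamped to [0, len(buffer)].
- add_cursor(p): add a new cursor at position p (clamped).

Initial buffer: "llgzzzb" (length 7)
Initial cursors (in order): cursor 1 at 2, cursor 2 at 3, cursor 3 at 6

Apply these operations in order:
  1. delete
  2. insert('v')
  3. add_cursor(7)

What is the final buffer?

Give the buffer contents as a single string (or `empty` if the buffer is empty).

Answer: lvvzzvb

Derivation:
After op 1 (delete): buffer="lzzb" (len 4), cursors c1@1 c2@1 c3@3, authorship ....
After op 2 (insert('v')): buffer="lvvzzvb" (len 7), cursors c1@3 c2@3 c3@6, authorship .12..3.
After op 3 (add_cursor(7)): buffer="lvvzzvb" (len 7), cursors c1@3 c2@3 c3@6 c4@7, authorship .12..3.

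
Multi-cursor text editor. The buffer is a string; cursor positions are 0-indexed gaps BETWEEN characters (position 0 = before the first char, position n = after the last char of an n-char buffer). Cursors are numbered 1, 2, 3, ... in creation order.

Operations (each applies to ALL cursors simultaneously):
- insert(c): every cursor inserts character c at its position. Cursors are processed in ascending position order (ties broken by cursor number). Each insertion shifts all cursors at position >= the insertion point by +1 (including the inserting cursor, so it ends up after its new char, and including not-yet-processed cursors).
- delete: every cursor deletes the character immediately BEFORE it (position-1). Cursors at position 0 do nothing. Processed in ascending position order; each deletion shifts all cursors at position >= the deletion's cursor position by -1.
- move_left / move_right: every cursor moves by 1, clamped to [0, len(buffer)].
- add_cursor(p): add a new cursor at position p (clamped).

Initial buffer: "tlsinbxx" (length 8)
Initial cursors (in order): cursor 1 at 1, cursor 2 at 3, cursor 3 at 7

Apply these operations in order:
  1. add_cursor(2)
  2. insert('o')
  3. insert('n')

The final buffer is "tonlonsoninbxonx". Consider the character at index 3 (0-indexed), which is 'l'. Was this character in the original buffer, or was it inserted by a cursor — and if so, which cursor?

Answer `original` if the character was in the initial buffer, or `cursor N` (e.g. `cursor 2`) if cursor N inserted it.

Answer: original

Derivation:
After op 1 (add_cursor(2)): buffer="tlsinbxx" (len 8), cursors c1@1 c4@2 c2@3 c3@7, authorship ........
After op 2 (insert('o')): buffer="tolosoinbxox" (len 12), cursors c1@2 c4@4 c2@6 c3@11, authorship .1.4.2....3.
After op 3 (insert('n')): buffer="tonlonsoninbxonx" (len 16), cursors c1@3 c4@6 c2@9 c3@15, authorship .11.44.22....33.
Authorship (.=original, N=cursor N): . 1 1 . 4 4 . 2 2 . . . . 3 3 .
Index 3: author = original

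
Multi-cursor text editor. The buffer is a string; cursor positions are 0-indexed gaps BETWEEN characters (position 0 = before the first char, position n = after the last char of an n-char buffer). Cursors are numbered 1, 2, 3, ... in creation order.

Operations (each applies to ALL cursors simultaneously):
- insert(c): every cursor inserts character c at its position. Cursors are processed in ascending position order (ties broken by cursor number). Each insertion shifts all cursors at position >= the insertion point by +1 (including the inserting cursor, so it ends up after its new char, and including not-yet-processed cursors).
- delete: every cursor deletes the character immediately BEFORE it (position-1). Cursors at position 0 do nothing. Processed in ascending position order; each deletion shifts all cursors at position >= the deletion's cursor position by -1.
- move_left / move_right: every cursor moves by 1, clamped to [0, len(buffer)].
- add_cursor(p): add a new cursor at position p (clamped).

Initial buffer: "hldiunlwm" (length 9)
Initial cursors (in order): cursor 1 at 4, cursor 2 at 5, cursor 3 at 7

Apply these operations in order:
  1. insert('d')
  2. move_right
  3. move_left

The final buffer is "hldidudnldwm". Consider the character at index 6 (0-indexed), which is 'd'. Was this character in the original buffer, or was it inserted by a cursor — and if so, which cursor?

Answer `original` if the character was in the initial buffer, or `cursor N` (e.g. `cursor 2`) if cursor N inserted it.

Answer: cursor 2

Derivation:
After op 1 (insert('d')): buffer="hldidudnldwm" (len 12), cursors c1@5 c2@7 c3@10, authorship ....1.2..3..
After op 2 (move_right): buffer="hldidudnldwm" (len 12), cursors c1@6 c2@8 c3@11, authorship ....1.2..3..
After op 3 (move_left): buffer="hldidudnldwm" (len 12), cursors c1@5 c2@7 c3@10, authorship ....1.2..3..
Authorship (.=original, N=cursor N): . . . . 1 . 2 . . 3 . .
Index 6: author = 2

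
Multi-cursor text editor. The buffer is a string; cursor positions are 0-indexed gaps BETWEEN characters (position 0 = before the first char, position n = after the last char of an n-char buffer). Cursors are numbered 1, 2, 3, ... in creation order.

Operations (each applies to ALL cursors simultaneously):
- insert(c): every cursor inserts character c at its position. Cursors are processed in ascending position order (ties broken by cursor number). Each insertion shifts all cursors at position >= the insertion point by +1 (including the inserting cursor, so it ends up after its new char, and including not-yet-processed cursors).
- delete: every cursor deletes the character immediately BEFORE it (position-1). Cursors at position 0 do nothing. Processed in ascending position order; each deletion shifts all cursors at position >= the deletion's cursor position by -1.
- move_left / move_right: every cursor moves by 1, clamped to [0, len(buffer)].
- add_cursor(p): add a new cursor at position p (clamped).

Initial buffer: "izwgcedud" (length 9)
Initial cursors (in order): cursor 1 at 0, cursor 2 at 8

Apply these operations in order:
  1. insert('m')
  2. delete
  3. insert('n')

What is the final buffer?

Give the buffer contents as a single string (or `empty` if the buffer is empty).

Answer: nizwgcedund

Derivation:
After op 1 (insert('m')): buffer="mizwgcedumd" (len 11), cursors c1@1 c2@10, authorship 1........2.
After op 2 (delete): buffer="izwgcedud" (len 9), cursors c1@0 c2@8, authorship .........
After op 3 (insert('n')): buffer="nizwgcedund" (len 11), cursors c1@1 c2@10, authorship 1........2.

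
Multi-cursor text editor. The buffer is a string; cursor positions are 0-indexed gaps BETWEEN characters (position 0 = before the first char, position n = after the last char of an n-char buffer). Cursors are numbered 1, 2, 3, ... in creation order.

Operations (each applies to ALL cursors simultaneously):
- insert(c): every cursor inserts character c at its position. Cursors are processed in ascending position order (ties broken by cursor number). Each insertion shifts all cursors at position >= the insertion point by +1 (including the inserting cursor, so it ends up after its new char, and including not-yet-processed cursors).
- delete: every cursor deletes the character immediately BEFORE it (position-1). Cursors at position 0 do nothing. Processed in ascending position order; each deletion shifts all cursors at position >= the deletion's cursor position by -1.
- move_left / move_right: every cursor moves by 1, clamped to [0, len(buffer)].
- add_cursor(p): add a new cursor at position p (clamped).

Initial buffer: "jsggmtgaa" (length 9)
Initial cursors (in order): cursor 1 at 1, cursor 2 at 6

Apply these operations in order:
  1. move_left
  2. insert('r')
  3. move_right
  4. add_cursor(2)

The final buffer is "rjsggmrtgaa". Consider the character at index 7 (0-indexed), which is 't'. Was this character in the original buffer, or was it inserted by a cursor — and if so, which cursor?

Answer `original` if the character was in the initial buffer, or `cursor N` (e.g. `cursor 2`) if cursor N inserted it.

After op 1 (move_left): buffer="jsggmtgaa" (len 9), cursors c1@0 c2@5, authorship .........
After op 2 (insert('r')): buffer="rjsggmrtgaa" (len 11), cursors c1@1 c2@7, authorship 1.....2....
After op 3 (move_right): buffer="rjsggmrtgaa" (len 11), cursors c1@2 c2@8, authorship 1.....2....
After op 4 (add_cursor(2)): buffer="rjsggmrtgaa" (len 11), cursors c1@2 c3@2 c2@8, authorship 1.....2....
Authorship (.=original, N=cursor N): 1 . . . . . 2 . . . .
Index 7: author = original

Answer: original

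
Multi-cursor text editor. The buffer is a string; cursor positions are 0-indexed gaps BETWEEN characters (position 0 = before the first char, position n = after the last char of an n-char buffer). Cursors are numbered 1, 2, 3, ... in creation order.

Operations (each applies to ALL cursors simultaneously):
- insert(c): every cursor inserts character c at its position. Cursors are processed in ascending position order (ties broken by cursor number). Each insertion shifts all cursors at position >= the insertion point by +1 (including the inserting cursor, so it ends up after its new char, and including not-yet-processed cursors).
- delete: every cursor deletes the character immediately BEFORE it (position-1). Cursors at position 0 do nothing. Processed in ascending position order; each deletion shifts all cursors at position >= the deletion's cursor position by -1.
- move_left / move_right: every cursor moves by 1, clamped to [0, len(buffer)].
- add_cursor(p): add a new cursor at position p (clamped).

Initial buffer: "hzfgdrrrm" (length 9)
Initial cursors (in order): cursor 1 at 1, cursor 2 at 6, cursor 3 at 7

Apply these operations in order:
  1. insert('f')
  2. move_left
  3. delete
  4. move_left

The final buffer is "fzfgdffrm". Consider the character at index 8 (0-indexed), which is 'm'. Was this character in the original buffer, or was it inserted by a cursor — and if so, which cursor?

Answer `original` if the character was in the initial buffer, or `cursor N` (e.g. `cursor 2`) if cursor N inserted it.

After op 1 (insert('f')): buffer="hfzfgdrfrfrm" (len 12), cursors c1@2 c2@8 c3@10, authorship .1.....2.3..
After op 2 (move_left): buffer="hfzfgdrfrfrm" (len 12), cursors c1@1 c2@7 c3@9, authorship .1.....2.3..
After op 3 (delete): buffer="fzfgdffrm" (len 9), cursors c1@0 c2@5 c3@6, authorship 1....23..
After op 4 (move_left): buffer="fzfgdffrm" (len 9), cursors c1@0 c2@4 c3@5, authorship 1....23..
Authorship (.=original, N=cursor N): 1 . . . . 2 3 . .
Index 8: author = original

Answer: original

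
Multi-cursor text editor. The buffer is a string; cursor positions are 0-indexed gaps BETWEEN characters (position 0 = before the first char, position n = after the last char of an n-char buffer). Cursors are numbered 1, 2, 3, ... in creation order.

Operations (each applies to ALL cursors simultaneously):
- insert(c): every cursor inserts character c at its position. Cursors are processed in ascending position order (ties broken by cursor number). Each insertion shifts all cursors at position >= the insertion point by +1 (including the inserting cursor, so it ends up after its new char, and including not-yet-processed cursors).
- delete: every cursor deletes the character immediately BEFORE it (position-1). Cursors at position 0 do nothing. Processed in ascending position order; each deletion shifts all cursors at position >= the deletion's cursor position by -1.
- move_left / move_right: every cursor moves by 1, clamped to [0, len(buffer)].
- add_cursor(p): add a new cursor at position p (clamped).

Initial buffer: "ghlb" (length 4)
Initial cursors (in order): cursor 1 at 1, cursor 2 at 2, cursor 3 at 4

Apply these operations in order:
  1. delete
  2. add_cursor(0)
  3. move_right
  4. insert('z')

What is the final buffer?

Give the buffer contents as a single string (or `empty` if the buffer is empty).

Answer: lzzzz

Derivation:
After op 1 (delete): buffer="l" (len 1), cursors c1@0 c2@0 c3@1, authorship .
After op 2 (add_cursor(0)): buffer="l" (len 1), cursors c1@0 c2@0 c4@0 c3@1, authorship .
After op 3 (move_right): buffer="l" (len 1), cursors c1@1 c2@1 c3@1 c4@1, authorship .
After op 4 (insert('z')): buffer="lzzzz" (len 5), cursors c1@5 c2@5 c3@5 c4@5, authorship .1234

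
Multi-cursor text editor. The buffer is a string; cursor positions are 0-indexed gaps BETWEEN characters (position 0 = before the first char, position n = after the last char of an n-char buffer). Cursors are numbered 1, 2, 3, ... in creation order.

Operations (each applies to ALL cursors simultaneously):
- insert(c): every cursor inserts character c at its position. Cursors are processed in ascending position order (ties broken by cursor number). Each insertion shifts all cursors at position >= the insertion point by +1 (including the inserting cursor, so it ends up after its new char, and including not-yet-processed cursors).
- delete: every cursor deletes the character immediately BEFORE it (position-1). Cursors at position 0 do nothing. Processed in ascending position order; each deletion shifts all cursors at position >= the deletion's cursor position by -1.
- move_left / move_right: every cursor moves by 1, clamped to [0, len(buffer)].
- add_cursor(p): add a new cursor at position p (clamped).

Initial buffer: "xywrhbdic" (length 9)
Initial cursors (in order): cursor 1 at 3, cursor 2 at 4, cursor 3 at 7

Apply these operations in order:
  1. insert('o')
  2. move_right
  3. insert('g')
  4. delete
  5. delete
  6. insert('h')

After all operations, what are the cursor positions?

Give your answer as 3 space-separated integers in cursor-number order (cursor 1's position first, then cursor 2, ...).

After op 1 (insert('o')): buffer="xyworohbdoic" (len 12), cursors c1@4 c2@6 c3@10, authorship ...1.2...3..
After op 2 (move_right): buffer="xyworohbdoic" (len 12), cursors c1@5 c2@7 c3@11, authorship ...1.2...3..
After op 3 (insert('g')): buffer="xyworgohgbdoigc" (len 15), cursors c1@6 c2@9 c3@14, authorship ...1.12.2..3.3.
After op 4 (delete): buffer="xyworohbdoic" (len 12), cursors c1@5 c2@7 c3@11, authorship ...1.2...3..
After op 5 (delete): buffer="xywoobdoc" (len 9), cursors c1@4 c2@5 c3@8, authorship ...12..3.
After op 6 (insert('h')): buffer="xywohohbdohc" (len 12), cursors c1@5 c2@7 c3@11, authorship ...1122..33.

Answer: 5 7 11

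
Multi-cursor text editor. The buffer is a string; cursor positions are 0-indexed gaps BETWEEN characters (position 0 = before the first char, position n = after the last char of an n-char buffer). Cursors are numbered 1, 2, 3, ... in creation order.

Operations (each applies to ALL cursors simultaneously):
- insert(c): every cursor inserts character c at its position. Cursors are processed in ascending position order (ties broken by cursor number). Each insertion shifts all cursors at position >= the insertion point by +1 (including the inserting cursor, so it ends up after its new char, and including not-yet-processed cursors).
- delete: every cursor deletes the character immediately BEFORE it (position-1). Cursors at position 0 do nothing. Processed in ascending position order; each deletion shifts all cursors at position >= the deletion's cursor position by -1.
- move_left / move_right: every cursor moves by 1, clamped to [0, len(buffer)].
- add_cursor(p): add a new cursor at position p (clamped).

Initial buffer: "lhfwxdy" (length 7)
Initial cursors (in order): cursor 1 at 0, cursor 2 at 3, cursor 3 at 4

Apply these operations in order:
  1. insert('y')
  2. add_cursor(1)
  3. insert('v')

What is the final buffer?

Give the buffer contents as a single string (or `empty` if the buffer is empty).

Answer: yvvlhfyvwyvxdy

Derivation:
After op 1 (insert('y')): buffer="ylhfywyxdy" (len 10), cursors c1@1 c2@5 c3@7, authorship 1...2.3...
After op 2 (add_cursor(1)): buffer="ylhfywyxdy" (len 10), cursors c1@1 c4@1 c2@5 c3@7, authorship 1...2.3...
After op 3 (insert('v')): buffer="yvvlhfyvwyvxdy" (len 14), cursors c1@3 c4@3 c2@8 c3@11, authorship 114...22.33...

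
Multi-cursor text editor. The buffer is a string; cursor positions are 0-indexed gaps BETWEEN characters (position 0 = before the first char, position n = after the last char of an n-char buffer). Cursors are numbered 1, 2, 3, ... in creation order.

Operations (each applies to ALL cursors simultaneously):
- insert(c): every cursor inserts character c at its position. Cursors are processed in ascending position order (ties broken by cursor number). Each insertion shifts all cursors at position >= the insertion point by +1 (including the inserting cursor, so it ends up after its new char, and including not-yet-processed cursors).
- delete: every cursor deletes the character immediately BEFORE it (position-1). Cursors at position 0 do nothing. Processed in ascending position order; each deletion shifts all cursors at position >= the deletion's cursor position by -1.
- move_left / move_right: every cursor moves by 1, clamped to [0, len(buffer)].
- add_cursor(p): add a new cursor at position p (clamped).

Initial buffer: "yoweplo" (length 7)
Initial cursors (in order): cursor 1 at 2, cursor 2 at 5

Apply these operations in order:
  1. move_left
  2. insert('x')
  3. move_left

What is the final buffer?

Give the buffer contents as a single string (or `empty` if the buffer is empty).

Answer: yxowexplo

Derivation:
After op 1 (move_left): buffer="yoweplo" (len 7), cursors c1@1 c2@4, authorship .......
After op 2 (insert('x')): buffer="yxowexplo" (len 9), cursors c1@2 c2@6, authorship .1...2...
After op 3 (move_left): buffer="yxowexplo" (len 9), cursors c1@1 c2@5, authorship .1...2...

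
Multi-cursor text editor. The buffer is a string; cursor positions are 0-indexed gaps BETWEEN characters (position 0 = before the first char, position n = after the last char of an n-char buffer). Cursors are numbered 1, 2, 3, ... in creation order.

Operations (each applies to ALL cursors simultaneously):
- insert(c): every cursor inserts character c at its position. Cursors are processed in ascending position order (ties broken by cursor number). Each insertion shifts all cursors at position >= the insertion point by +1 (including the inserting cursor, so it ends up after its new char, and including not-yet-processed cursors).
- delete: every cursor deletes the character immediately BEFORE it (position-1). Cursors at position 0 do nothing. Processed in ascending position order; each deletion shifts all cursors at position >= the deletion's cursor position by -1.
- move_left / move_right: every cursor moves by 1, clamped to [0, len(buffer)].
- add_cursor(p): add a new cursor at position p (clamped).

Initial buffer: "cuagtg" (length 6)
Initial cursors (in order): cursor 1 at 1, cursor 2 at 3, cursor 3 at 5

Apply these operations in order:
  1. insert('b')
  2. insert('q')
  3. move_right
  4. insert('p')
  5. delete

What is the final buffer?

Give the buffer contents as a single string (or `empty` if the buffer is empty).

After op 1 (insert('b')): buffer="cbuabgtbg" (len 9), cursors c1@2 c2@5 c3@8, authorship .1..2..3.
After op 2 (insert('q')): buffer="cbquabqgtbqg" (len 12), cursors c1@3 c2@7 c3@11, authorship .11..22..33.
After op 3 (move_right): buffer="cbquabqgtbqg" (len 12), cursors c1@4 c2@8 c3@12, authorship .11..22..33.
After op 4 (insert('p')): buffer="cbqupabqgptbqgp" (len 15), cursors c1@5 c2@10 c3@15, authorship .11.1.22.2.33.3
After op 5 (delete): buffer="cbquabqgtbqg" (len 12), cursors c1@4 c2@8 c3@12, authorship .11..22..33.

Answer: cbquabqgtbqg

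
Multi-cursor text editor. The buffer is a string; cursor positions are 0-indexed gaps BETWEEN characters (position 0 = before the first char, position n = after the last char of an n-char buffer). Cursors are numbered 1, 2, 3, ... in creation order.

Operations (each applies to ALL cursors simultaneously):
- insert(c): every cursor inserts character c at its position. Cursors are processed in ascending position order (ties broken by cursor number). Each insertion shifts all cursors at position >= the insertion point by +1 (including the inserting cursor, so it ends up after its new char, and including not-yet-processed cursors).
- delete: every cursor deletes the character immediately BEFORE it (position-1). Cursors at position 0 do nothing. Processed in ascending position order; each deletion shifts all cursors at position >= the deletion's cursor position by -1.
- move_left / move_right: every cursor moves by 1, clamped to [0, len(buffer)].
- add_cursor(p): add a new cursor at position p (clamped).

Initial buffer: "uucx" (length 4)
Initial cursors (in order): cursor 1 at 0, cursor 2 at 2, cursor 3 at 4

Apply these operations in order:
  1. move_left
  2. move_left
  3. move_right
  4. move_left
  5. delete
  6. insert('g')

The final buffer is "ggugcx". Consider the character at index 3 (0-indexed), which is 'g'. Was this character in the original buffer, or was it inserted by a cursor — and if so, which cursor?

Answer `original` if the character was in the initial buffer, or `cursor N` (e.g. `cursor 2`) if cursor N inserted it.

Answer: cursor 3

Derivation:
After op 1 (move_left): buffer="uucx" (len 4), cursors c1@0 c2@1 c3@3, authorship ....
After op 2 (move_left): buffer="uucx" (len 4), cursors c1@0 c2@0 c3@2, authorship ....
After op 3 (move_right): buffer="uucx" (len 4), cursors c1@1 c2@1 c3@3, authorship ....
After op 4 (move_left): buffer="uucx" (len 4), cursors c1@0 c2@0 c3@2, authorship ....
After op 5 (delete): buffer="ucx" (len 3), cursors c1@0 c2@0 c3@1, authorship ...
After op 6 (insert('g')): buffer="ggugcx" (len 6), cursors c1@2 c2@2 c3@4, authorship 12.3..
Authorship (.=original, N=cursor N): 1 2 . 3 . .
Index 3: author = 3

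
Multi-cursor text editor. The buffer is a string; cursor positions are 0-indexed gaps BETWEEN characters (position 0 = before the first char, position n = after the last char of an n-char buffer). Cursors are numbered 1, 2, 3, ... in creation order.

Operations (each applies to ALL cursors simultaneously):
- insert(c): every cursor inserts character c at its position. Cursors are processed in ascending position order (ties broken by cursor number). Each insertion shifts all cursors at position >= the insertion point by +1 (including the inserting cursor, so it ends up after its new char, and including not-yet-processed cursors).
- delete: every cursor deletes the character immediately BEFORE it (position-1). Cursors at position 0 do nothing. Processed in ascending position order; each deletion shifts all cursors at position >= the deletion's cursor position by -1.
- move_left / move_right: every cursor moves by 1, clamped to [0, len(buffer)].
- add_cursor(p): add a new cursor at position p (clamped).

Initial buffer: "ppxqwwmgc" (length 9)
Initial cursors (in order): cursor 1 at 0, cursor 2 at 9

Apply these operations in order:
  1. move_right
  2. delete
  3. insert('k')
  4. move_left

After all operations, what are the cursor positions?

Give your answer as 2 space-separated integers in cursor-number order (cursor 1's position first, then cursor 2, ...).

After op 1 (move_right): buffer="ppxqwwmgc" (len 9), cursors c1@1 c2@9, authorship .........
After op 2 (delete): buffer="pxqwwmg" (len 7), cursors c1@0 c2@7, authorship .......
After op 3 (insert('k')): buffer="kpxqwwmgk" (len 9), cursors c1@1 c2@9, authorship 1.......2
After op 4 (move_left): buffer="kpxqwwmgk" (len 9), cursors c1@0 c2@8, authorship 1.......2

Answer: 0 8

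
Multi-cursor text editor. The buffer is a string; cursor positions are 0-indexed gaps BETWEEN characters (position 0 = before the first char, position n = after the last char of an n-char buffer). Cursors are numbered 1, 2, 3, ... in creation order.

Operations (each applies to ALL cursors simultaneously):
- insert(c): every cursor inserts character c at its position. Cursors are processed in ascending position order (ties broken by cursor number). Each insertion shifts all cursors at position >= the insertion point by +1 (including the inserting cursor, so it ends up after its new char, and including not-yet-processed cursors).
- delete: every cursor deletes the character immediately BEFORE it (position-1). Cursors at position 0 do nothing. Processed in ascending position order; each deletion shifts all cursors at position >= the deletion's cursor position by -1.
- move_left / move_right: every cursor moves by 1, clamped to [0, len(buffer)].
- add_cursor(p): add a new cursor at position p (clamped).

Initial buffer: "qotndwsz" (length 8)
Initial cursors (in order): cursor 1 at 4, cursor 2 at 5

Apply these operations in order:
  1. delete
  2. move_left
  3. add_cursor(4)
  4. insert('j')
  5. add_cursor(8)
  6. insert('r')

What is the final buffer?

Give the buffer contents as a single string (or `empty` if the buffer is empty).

After op 1 (delete): buffer="qotwsz" (len 6), cursors c1@3 c2@3, authorship ......
After op 2 (move_left): buffer="qotwsz" (len 6), cursors c1@2 c2@2, authorship ......
After op 3 (add_cursor(4)): buffer="qotwsz" (len 6), cursors c1@2 c2@2 c3@4, authorship ......
After op 4 (insert('j')): buffer="qojjtwjsz" (len 9), cursors c1@4 c2@4 c3@7, authorship ..12..3..
After op 5 (add_cursor(8)): buffer="qojjtwjsz" (len 9), cursors c1@4 c2@4 c3@7 c4@8, authorship ..12..3..
After op 6 (insert('r')): buffer="qojjrrtwjrsrz" (len 13), cursors c1@6 c2@6 c3@10 c4@12, authorship ..1212..33.4.

Answer: qojjrrtwjrsrz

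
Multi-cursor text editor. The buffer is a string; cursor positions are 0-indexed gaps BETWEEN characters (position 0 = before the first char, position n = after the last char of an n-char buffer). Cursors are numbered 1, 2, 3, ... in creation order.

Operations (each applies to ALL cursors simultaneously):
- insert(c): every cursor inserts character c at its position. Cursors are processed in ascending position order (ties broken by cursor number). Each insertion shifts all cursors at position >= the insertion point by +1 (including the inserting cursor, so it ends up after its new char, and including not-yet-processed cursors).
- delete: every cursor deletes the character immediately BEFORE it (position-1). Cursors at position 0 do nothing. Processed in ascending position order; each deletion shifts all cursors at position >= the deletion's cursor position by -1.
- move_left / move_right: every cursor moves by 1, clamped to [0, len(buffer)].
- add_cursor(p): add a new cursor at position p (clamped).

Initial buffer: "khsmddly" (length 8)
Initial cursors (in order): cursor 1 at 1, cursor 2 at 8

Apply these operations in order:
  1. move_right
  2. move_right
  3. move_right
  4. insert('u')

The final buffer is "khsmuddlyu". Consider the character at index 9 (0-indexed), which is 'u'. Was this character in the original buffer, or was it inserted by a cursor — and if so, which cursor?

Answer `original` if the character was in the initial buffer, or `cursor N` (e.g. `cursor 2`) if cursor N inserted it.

Answer: cursor 2

Derivation:
After op 1 (move_right): buffer="khsmddly" (len 8), cursors c1@2 c2@8, authorship ........
After op 2 (move_right): buffer="khsmddly" (len 8), cursors c1@3 c2@8, authorship ........
After op 3 (move_right): buffer="khsmddly" (len 8), cursors c1@4 c2@8, authorship ........
After op 4 (insert('u')): buffer="khsmuddlyu" (len 10), cursors c1@5 c2@10, authorship ....1....2
Authorship (.=original, N=cursor N): . . . . 1 . . . . 2
Index 9: author = 2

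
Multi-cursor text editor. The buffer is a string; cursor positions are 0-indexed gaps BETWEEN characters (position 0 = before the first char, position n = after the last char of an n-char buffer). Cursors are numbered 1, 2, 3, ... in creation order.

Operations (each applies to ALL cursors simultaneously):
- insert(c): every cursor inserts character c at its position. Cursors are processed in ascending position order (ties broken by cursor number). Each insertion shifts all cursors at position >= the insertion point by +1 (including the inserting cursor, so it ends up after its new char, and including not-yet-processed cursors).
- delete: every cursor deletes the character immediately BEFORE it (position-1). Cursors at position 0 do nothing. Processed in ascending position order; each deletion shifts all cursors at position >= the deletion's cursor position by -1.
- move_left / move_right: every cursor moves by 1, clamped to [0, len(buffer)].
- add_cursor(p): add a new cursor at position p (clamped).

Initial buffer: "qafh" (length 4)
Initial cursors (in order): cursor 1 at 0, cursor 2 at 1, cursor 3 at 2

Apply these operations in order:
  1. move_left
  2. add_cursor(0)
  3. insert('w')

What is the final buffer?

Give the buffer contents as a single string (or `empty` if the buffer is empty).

After op 1 (move_left): buffer="qafh" (len 4), cursors c1@0 c2@0 c3@1, authorship ....
After op 2 (add_cursor(0)): buffer="qafh" (len 4), cursors c1@0 c2@0 c4@0 c3@1, authorship ....
After op 3 (insert('w')): buffer="wwwqwafh" (len 8), cursors c1@3 c2@3 c4@3 c3@5, authorship 124.3...

Answer: wwwqwafh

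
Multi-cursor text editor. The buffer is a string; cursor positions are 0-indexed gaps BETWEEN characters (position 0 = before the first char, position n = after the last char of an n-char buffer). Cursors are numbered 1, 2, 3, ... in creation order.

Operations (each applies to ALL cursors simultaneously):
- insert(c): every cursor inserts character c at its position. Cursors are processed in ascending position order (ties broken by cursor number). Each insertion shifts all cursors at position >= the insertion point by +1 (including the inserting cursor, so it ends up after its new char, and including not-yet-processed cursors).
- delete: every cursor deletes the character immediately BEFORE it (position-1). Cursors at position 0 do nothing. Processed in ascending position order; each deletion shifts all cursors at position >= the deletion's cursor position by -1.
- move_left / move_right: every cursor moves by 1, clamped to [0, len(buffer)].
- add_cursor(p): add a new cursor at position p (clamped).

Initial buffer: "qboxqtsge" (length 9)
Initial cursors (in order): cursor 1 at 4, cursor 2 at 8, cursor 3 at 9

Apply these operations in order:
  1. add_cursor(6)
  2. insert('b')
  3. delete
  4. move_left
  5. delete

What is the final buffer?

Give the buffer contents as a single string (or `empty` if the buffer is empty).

Answer: qbxte

Derivation:
After op 1 (add_cursor(6)): buffer="qboxqtsge" (len 9), cursors c1@4 c4@6 c2@8 c3@9, authorship .........
After op 2 (insert('b')): buffer="qboxbqtbsgbeb" (len 13), cursors c1@5 c4@8 c2@11 c3@13, authorship ....1..4..2.3
After op 3 (delete): buffer="qboxqtsge" (len 9), cursors c1@4 c4@6 c2@8 c3@9, authorship .........
After op 4 (move_left): buffer="qboxqtsge" (len 9), cursors c1@3 c4@5 c2@7 c3@8, authorship .........
After op 5 (delete): buffer="qbxte" (len 5), cursors c1@2 c4@3 c2@4 c3@4, authorship .....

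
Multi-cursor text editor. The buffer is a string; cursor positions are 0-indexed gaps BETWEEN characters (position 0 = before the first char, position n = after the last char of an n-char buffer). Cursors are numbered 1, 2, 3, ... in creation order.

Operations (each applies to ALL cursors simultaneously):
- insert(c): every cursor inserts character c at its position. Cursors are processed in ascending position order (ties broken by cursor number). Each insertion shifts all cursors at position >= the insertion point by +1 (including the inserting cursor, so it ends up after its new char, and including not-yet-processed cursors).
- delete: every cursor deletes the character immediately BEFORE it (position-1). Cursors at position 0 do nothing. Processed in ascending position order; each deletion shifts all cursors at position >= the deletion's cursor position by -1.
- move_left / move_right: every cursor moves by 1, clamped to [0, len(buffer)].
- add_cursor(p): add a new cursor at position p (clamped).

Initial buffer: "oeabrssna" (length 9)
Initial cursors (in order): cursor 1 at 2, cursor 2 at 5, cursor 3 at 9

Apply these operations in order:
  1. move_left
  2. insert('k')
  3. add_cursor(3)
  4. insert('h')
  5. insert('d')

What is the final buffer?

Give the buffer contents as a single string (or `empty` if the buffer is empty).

Answer: okhdehdabkhdrssnkhda

Derivation:
After op 1 (move_left): buffer="oeabrssna" (len 9), cursors c1@1 c2@4 c3@8, authorship .........
After op 2 (insert('k')): buffer="okeabkrssnka" (len 12), cursors c1@2 c2@6 c3@11, authorship .1...2....3.
After op 3 (add_cursor(3)): buffer="okeabkrssnka" (len 12), cursors c1@2 c4@3 c2@6 c3@11, authorship .1...2....3.
After op 4 (insert('h')): buffer="okhehabkhrssnkha" (len 16), cursors c1@3 c4@5 c2@9 c3@15, authorship .11.4..22....33.
After op 5 (insert('d')): buffer="okhdehdabkhdrssnkhda" (len 20), cursors c1@4 c4@7 c2@12 c3@19, authorship .111.44..222....333.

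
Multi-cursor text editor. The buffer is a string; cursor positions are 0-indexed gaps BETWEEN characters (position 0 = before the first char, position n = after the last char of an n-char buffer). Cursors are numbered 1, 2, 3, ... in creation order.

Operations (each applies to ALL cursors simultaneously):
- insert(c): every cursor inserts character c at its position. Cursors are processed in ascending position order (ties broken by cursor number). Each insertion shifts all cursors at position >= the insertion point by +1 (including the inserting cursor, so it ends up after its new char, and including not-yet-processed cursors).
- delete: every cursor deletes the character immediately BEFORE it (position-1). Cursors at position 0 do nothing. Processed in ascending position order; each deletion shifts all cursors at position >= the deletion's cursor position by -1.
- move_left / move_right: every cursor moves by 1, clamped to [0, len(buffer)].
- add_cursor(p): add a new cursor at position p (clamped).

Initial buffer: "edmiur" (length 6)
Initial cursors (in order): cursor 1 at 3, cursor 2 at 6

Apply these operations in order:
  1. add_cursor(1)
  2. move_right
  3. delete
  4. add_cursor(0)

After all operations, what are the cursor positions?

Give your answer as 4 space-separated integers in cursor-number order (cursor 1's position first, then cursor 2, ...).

After op 1 (add_cursor(1)): buffer="edmiur" (len 6), cursors c3@1 c1@3 c2@6, authorship ......
After op 2 (move_right): buffer="edmiur" (len 6), cursors c3@2 c1@4 c2@6, authorship ......
After op 3 (delete): buffer="emu" (len 3), cursors c3@1 c1@2 c2@3, authorship ...
After op 4 (add_cursor(0)): buffer="emu" (len 3), cursors c4@0 c3@1 c1@2 c2@3, authorship ...

Answer: 2 3 1 0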